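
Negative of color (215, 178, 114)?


Invert: (255-R, 255-G, 255-B)
R: 255-215 = 40
G: 255-178 = 77
B: 255-114 = 141
= RGB(40, 77, 141)


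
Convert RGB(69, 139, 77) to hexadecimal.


R = 69 → 45 (hex)
G = 139 → 8B (hex)
B = 77 → 4D (hex)
Hex = #458B4D


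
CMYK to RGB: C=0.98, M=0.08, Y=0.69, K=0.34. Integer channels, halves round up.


R = 255 × (1-C) × (1-K) = 255 × 0.02 × 0.66 = 3.366 → 3
G = 255 × (1-M) × (1-K) = 255 × 0.92 × 0.66 = 154.836 → 155
B = 255 × (1-Y) × (1-K) = 255 × 0.31 × 0.66 = 52.173 → 52
= RGB(3, 155, 52)


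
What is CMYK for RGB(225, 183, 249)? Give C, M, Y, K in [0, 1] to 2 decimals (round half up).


R'=225/255≈0.8824, G'=183/255≈0.7176, B'=249/255≈0.9765
K = 1 - max(R',G',B') = 1 - 249/255 = 6/255 = 0.02352… → 0.02
(1-R'-K)/(1-K) simplifies to (max-R)/max with max = 249:
C = (249-225)/249 = 24/249 = 0.09638… → 0.10
M = (249-183)/249 = 66/249 = 0.26506… → 0.27
Y = (249-249)/249 = 0/249 = 0 → 0.00
= CMYK(0.10, 0.27, 0.00, 0.02)


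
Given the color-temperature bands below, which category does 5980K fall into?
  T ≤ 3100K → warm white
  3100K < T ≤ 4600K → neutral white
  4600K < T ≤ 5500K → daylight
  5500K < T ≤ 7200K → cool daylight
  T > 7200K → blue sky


Temperature: 5980K
5500K < 5980K ≤ 7200K → cool daylight
Classification: cool daylight


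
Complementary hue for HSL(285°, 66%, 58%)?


Complement = opposite side of color wheel = hue + 180°
H' = (285 + 180) mod 360 = 105°
S and L unchanged.
= HSL(105°, 66%, 58%)


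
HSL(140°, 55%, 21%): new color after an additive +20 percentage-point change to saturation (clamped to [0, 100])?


Original S = 55%
Adjustment = +20 percentage points
New S = 55 + (20) = 75
Clamp to [0, 100] → 75
= HSL(140°, 75%, 21%)


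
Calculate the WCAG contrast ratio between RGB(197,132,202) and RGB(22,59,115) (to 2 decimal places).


Linearize each sRGB channel c=v/255: c/12.92 if c ≤ 0.04045 else ((c+0.055)/1.055)^2.4
L = 0.2126×R_lin + 0.7152×G_lin + 0.0722×B_lin
Color 1 (197,132,202):
  R=197: 197/255≈0.7725 > 0.04045 → ((0.7725+0.055)/1.055)^2.4 ≈ 0.55834
  G=132: 132/255≈0.5176 > 0.04045 → ((0.5176+0.055)/1.055)^2.4 ≈ 0.23074
  B=202: 202/255≈0.7922 > 0.04045 → ((0.7922+0.055)/1.055)^2.4 ≈ 0.59062
  L1 = 0.2126×0.55834 + 0.7152×0.23074 + 0.0722×0.59062 ≈ 0.32637
Color 2 (22,59,115):
  R=22: 22/255≈0.0863 > 0.04045 → ((0.0863+0.055)/1.055)^2.4 ≈ 0.00802
  G=59: 59/255≈0.2314 > 0.04045 → ((0.2314+0.055)/1.055)^2.4 ≈ 0.04374
  B=115: 115/255≈0.4510 > 0.04045 → ((0.4510+0.055)/1.055)^2.4 ≈ 0.17144
  L2 = 0.2126×0.00802 + 0.7152×0.04374 + 0.0722×0.17144 ≈ 0.04536
Lighter = 0.32637, Darker = 0.04536
Ratio = (L_lighter + 0.05) / (L_darker + 0.05)
Ratio = (0.32637 + 0.05) / (0.04536 + 0.05) = 0.37637 / 0.09536 ≈ 3.9467
Ratio ≈ 3.95:1


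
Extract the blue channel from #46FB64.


Color: #46FB64
R = 46 = 70
G = FB = 251
B = 64 = 100
Blue = 100


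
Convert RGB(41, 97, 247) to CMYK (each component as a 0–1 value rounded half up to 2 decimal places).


R'=41/255≈0.1608, G'=97/255≈0.3804, B'=247/255≈0.9686
K = 1 - max(R',G',B') = 1 - 247/255 = 8/255 = 0.03137… → 0.03
(1-R'-K)/(1-K) simplifies to (max-R)/max with max = 247:
C = (247-41)/247 = 206/247 = 0.83400… → 0.83
M = (247-97)/247 = 150/247 = 0.60728… → 0.61
Y = (247-247)/247 = 0/247 = 0 → 0.00
= CMYK(0.83, 0.61, 0.00, 0.03)


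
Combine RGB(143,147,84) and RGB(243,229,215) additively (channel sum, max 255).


Additive: each channel = min(255, C₁+C₂)
R: 143+243 = 386 → 255
G: 147+229 = 376 → 255
B: 84+215 = 299 → 255
= RGB(255, 255, 255)


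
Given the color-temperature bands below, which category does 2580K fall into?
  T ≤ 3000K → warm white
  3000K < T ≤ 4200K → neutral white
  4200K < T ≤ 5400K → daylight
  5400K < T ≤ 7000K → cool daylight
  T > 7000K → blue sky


Temperature: 2580K
2580K ≤ 3000K → warm white
Classification: warm white


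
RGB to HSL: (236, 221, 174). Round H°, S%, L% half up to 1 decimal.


Normalize: R'=236/255≈0.9255, G'=221/255≈0.8667, B'=174/255≈0.6824
Max=236/255, Min=174/255, Δ=Max-Min=62/255
L = (Max+Min)/2 = (236+174)/510 = 410/510 = 0.80392… → L = 80.4%
L > 0.5 → S = Δ/(2-Max-Min) = 62/(510-236-174) = 62/100 = 0.62 → S = 62.0%
(the 1/255 factors cancel in S and H, so raw channel differences can be used)
Max is R' → H = 60 × (((G-B)/Δ) mod 6) = 60 × (((221-174)/62) mod 6)
  47/62 = 0.7580…
  H = 60 × 0.7580… = 45.483…° → H = 45.5°
= HSL(45.5°, 62.0%, 80.4%)


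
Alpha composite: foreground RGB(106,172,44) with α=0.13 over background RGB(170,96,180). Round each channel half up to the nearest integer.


C = α×F + (1-α)×B, with 1-α = 0.87
R: 0.13×106 + 0.87×170 = 13.78 + 147.90 = 161.68 → 162
G: 0.13×172 + 0.87×96 = 22.36 + 83.52 = 105.88 → 106
B: 0.13×44 + 0.87×180 = 5.72 + 156.60 = 162.32 → 162
= RGB(162, 106, 162)


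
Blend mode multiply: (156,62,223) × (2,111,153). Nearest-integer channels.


Multiply: C = A×B/255, rounded to nearest integer
R: 156×2/255 = 312/255 ≈ 1.224 → 1
G: 62×111/255 = 6882/255 ≈ 26.988 → 27
B: 223×153/255 = 34119/255 ≈ 133.800 → 134
= RGB(1, 27, 134)


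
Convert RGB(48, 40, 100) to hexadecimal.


R = 48 → 30 (hex)
G = 40 → 28 (hex)
B = 100 → 64 (hex)
Hex = #302864


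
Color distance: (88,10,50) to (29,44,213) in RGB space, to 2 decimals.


d = √[(R₁-R₂)² + (G₁-G₂)² + (B₁-B₂)²]
d = √[(88-29)² + (10-44)² + (50-213)²]
d = √[3481 + 1156 + 26569]
d = √31206
d ≈ 176.65


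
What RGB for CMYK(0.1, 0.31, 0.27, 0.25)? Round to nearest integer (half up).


R = 255 × (1-C) × (1-K) = 255 × 0.90 × 0.75 = 172.125 → 172
G = 255 × (1-M) × (1-K) = 255 × 0.69 × 0.75 = 131.9625 → 132
B = 255 × (1-Y) × (1-K) = 255 × 0.73 × 0.75 = 139.6125 → 140
= RGB(172, 132, 140)


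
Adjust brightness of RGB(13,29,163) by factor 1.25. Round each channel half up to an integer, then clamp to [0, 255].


Multiply each channel by 1.25, round half up, clamp to [0, 255]
R: 13×1.25 = 16.25 → round → 16
G: 29×1.25 = 36.25 → round → 36
B: 163×1.25 = 203.75 → round → 204
= RGB(16, 36, 204)


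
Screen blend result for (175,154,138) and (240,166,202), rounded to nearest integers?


Screen: C = 255 - (255-A)×(255-B)/255, rounded to nearest integer
R: 255 - (255-175)×(255-240)/255 = 255 - 1200/255 ≈ 255 - 4.706 = 250.294 → 250
G: 255 - (255-154)×(255-166)/255 = 255 - 8989/255 ≈ 255 - 35.251 = 219.749 → 220
B: 255 - (255-138)×(255-202)/255 = 255 - 6201/255 ≈ 255 - 24.318 = 230.682 → 231
= RGB(250, 220, 231)


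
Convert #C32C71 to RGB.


C3 → 195 (R)
2C → 44 (G)
71 → 113 (B)
= RGB(195, 44, 113)


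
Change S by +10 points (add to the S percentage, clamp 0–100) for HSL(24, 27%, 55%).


Original S = 27%
Adjustment = +10 percentage points
New S = 27 + (10) = 37
Clamp to [0, 100] → 37
= HSL(24°, 37%, 55%)


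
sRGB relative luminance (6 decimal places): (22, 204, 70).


Linearize each channel (sRGB transfer function): c = v/255; c_lin = c/12.92 if c ≤ 0.04045, else ((c+0.055)/1.055)^2.4
  R: 22/255 ≈ 0.086275 > 0.04045 → ((0.086275+0.055)/1.055)^2.4 ≈ 0.008023
  G: 204/255 ≈ 0.800000 > 0.04045 → ((0.800000+0.055)/1.055)^2.4 ≈ 0.603827
  B: 70/255 ≈ 0.274510 > 0.04045 → ((0.274510+0.055)/1.055)^2.4 ≈ 0.061246
R_lin = 0.008023, G_lin = 0.603827, B_lin = 0.061246
L = 0.2126×R + 0.7152×G + 0.0722×B
L = 0.2126×0.008023 + 0.7152×0.603827 + 0.0722×0.061246
L ≈ 0.437985


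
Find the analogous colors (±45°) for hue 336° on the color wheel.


Base hue: 336°
Left analog: (336 - 45) mod 360 = 291°
Right analog: (336 + 45) mod 360 = 21°
Analogous hues = 291° and 21°


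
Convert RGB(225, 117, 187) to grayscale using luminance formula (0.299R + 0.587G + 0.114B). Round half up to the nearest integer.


Gray = 0.299×R + 0.587×G + 0.114×B
Gray = 0.299×225 + 0.587×117 + 0.114×187
Gray = 67.275 + 68.679 + 21.318
Gray = 157.272 → round half up → 157
Gray = 157


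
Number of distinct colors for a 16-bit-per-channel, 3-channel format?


Total bits = 16 bits/channel × 3 channels = 48 bits
Distinct colors = 2^48
= 281,474,976,710,656 colors


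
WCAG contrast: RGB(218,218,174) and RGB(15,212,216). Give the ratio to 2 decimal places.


Linearize each sRGB channel c=v/255: c/12.92 if c ≤ 0.04045 else ((c+0.055)/1.055)^2.4
L = 0.2126×R_lin + 0.7152×G_lin + 0.0722×B_lin
Color 1 (218,218,174):
  R=218: 218/255≈0.8549 > 0.04045 → ((0.8549+0.055)/1.055)^2.4 ≈ 0.70110
  G=218: 218/255≈0.8549 > 0.04045 → ((0.8549+0.055)/1.055)^2.4 ≈ 0.70110
  B=174: 174/255≈0.6824 > 0.04045 → ((0.6824+0.055)/1.055)^2.4 ≈ 0.42327
  L1 = 0.2126×0.70110 + 0.7152×0.70110 + 0.0722×0.42327 ≈ 0.68104
Color 2 (15,212,216):
  R=15: 15/255≈0.0588 > 0.04045 → ((0.0588+0.055)/1.055)^2.4 ≈ 0.00478
  G=212: 212/255≈0.8314 > 0.04045 → ((0.8314+0.055)/1.055)^2.4 ≈ 0.65837
  B=216: 216/255≈0.8471 > 0.04045 → ((0.8471+0.055)/1.055)^2.4 ≈ 0.68669
  L2 = 0.2126×0.00478 + 0.7152×0.65837 + 0.0722×0.68669 ≈ 0.52146
Lighter = 0.68104, Darker = 0.52146
Ratio = (L_lighter + 0.05) / (L_darker + 0.05)
Ratio = (0.68104 + 0.05) / (0.52146 + 0.05) = 0.73104 / 0.57146 ≈ 1.2792
Ratio ≈ 1.28:1


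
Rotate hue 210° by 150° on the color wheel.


New hue = (H + rotation) mod 360
New hue = (210 + 150) mod 360
= 360 mod 360
= 0°


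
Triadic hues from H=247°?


Triadic: equally spaced at 120° intervals
H1 = 247°
H2 = (247 + 120) mod 360 = 7°
H3 = (247 + 240) mod 360 = 127°
Triadic = 247°, 7°, 127°


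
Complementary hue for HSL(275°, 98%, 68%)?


Complement = opposite side of color wheel = hue + 180°
H' = (275 + 180) mod 360 = 95°
S and L unchanged.
= HSL(95°, 98%, 68%)


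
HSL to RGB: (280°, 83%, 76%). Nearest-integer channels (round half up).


H=280°, S=0.83, L=0.76
C = (1-|2L-1|)×S = (1-|0.52|)×0.83 = 0.3984
H' = H/60 = 280/60 ≈ 4.6667; X = C×(1-|H' mod 2 - 1|) = 0.2656
m = L - C/2 = 0.76 - 0.1992 = 0.5608
Sector ⌊H'⌋ = 4 → (R',G',B') = (0.2656, 0.0, 0.3984)
RGB = ((R'+m)×255, (G'+m)×255, (B'+m)×255) = (210.732, 143.004, 244.596)
Round half up → RGB(211, 143, 245)


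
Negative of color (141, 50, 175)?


Invert: (255-R, 255-G, 255-B)
R: 255-141 = 114
G: 255-50 = 205
B: 255-175 = 80
= RGB(114, 205, 80)


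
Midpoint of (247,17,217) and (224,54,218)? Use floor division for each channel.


Midpoint: each channel = ⌊(C₁+C₂)/2⌋
R: ⌊(247+224)/2⌋ = 235
G: ⌊(17+54)/2⌋ = 35
B: ⌊(217+218)/2⌋ = 217
= RGB(235, 35, 217)


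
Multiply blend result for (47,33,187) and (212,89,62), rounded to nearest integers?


Multiply: C = A×B/255, rounded to nearest integer
R: 47×212/255 = 9964/255 ≈ 39.075 → 39
G: 33×89/255 = 2937/255 ≈ 11.518 → 12
B: 187×62/255 = 11594/255 ≈ 45.467 → 45
= RGB(39, 12, 45)


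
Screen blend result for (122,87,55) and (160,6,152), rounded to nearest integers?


Screen: C = 255 - (255-A)×(255-B)/255, rounded to nearest integer
R: 255 - (255-122)×(255-160)/255 = 255 - 12635/255 ≈ 255 - 49.549 = 205.451 → 205
G: 255 - (255-87)×(255-6)/255 = 255 - 41832/255 ≈ 255 - 164.047 = 90.953 → 91
B: 255 - (255-55)×(255-152)/255 = 255 - 20600/255 ≈ 255 - 80.784 = 174.216 → 174
= RGB(205, 91, 174)


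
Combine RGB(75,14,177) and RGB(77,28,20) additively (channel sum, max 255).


Additive: each channel = min(255, C₁+C₂)
R: 75+77 = 152 → 152
G: 14+28 = 42 → 42
B: 177+20 = 197 → 197
= RGB(152, 42, 197)


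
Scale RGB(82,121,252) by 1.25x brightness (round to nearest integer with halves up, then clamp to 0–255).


Multiply each channel by 1.25, round half up, clamp to [0, 255]
R: 82×1.25 = 102.5 → round → 103
G: 121×1.25 = 151.25 → round → 151
B: 252×1.25 = 315 → clamp → 255
= RGB(103, 151, 255)


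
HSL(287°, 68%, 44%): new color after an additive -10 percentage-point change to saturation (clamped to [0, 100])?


Original S = 68%
Adjustment = -10 percentage points
New S = 68 + (-10) = 58
Clamp to [0, 100] → 58
= HSL(287°, 58%, 44%)


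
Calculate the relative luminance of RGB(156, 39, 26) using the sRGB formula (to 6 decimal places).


Linearize each channel (sRGB transfer function): c = v/255; c_lin = c/12.92 if c ≤ 0.04045, else ((c+0.055)/1.055)^2.4
  R: 156/255 ≈ 0.611765 > 0.04045 → ((0.611765+0.055)/1.055)^2.4 ≈ 0.332452
  G: 39/255 ≈ 0.152941 > 0.04045 → ((0.152941+0.055)/1.055)^2.4 ≈ 0.020289
  B: 26/255 ≈ 0.101961 > 0.04045 → ((0.101961+0.055)/1.055)^2.4 ≈ 0.010330
R_lin = 0.332452, G_lin = 0.020289, B_lin = 0.010330
L = 0.2126×R + 0.7152×G + 0.0722×B
L = 0.2126×0.332452 + 0.7152×0.020289 + 0.0722×0.010330
L ≈ 0.085935


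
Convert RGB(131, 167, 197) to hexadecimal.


R = 131 → 83 (hex)
G = 167 → A7 (hex)
B = 197 → C5 (hex)
Hex = #83A7C5


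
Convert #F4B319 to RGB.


F4 → 244 (R)
B3 → 179 (G)
19 → 25 (B)
= RGB(244, 179, 25)


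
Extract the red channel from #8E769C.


Color: #8E769C
R = 8E = 142
G = 76 = 118
B = 9C = 156
Red = 142


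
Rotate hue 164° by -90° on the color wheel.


New hue = (H + rotation) mod 360
New hue = (164 -90) mod 360
= 74 mod 360
= 74°


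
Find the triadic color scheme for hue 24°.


Triadic: equally spaced at 120° intervals
H1 = 24°
H2 = (24 + 120) mod 360 = 144°
H3 = (24 + 240) mod 360 = 264°
Triadic = 24°, 144°, 264°


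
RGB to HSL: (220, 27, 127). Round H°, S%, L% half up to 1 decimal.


Normalize: R'=220/255≈0.8627, G'=27/255≈0.1059, B'=127/255≈0.4980
Max=220/255, Min=27/255, Δ=Max-Min=193/255
L = (Max+Min)/2 = (220+27)/510 = 247/510 = 0.48431… → L = 48.4%
L ≤ 0.5 → S = Δ/(Max+Min) = 193/(220+27) = 193/247 = 0.78137… → S = 78.1%
(the 1/255 factors cancel in S and H, so raw channel differences can be used)
Max is R' → H = 60 × (((G-B)/Δ) mod 6) = 60 × (((27-127)/193) mod 6)
  (-100)/193 = -0.5181…; negative, so add 6 → 5.4818…
  H = 60 × 5.4818… = 328.911…° → H = 328.9°
= HSL(328.9°, 78.1%, 48.4%)


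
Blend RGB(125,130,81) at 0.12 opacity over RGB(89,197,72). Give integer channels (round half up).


C = α×F + (1-α)×B, with 1-α = 0.88
R: 0.12×125 + 0.88×89 = 15.00 + 78.32 = 93.32 → 93
G: 0.12×130 + 0.88×197 = 15.60 + 173.36 = 188.96 → 189
B: 0.12×81 + 0.88×72 = 9.72 + 63.36 = 73.08 → 73
= RGB(93, 189, 73)


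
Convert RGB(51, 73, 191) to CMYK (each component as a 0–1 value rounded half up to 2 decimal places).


R'=51/255≈0.2000, G'=73/255≈0.2863, B'=191/255≈0.7490
K = 1 - max(R',G',B') = 1 - 191/255 = 64/255 = 0.25098… → 0.25
(1-R'-K)/(1-K) simplifies to (max-R)/max with max = 191:
C = (191-51)/191 = 140/191 = 0.73298… → 0.73
M = (191-73)/191 = 118/191 = 0.61780… → 0.62
Y = (191-191)/191 = 0/191 = 0 → 0.00
= CMYK(0.73, 0.62, 0.00, 0.25)


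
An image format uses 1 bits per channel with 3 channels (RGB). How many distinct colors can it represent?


Total bits = 1 bits/channel × 3 channels = 3 bits
Distinct colors = 2^3
= 8 colors


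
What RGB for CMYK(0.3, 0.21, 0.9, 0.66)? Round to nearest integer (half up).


R = 255 × (1-C) × (1-K) = 255 × 0.70 × 0.34 = 60.69 → 61
G = 255 × (1-M) × (1-K) = 255 × 0.79 × 0.34 = 68.493 → 68
B = 255 × (1-Y) × (1-K) = 255 × 0.10 × 0.34 = 8.67 → 9
= RGB(61, 68, 9)


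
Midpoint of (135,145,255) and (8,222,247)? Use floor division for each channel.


Midpoint: each channel = ⌊(C₁+C₂)/2⌋
R: ⌊(135+8)/2⌋ = 71
G: ⌊(145+222)/2⌋ = 183
B: ⌊(255+247)/2⌋ = 251
= RGB(71, 183, 251)


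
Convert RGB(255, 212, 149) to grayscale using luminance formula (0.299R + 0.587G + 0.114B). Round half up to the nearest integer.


Gray = 0.299×R + 0.587×G + 0.114×B
Gray = 0.299×255 + 0.587×212 + 0.114×149
Gray = 76.245 + 124.444 + 16.986
Gray = 217.675 → round half up → 218
Gray = 218


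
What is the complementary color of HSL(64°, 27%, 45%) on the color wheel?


Complement = opposite side of color wheel = hue + 180°
H' = (64 + 180) mod 360 = 244°
S and L unchanged.
= HSL(244°, 27%, 45%)


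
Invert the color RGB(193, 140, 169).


Invert: (255-R, 255-G, 255-B)
R: 255-193 = 62
G: 255-140 = 115
B: 255-169 = 86
= RGB(62, 115, 86)


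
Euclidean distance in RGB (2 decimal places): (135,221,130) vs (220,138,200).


d = √[(R₁-R₂)² + (G₁-G₂)² + (B₁-B₂)²]
d = √[(135-220)² + (221-138)² + (130-200)²]
d = √[7225 + 6889 + 4900]
d = √19014
d ≈ 137.89


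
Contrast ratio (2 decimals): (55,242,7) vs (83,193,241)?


Linearize each sRGB channel c=v/255: c/12.92 if c ≤ 0.04045 else ((c+0.055)/1.055)^2.4
L = 0.2126×R_lin + 0.7152×G_lin + 0.0722×B_lin
Color 1 (55,242,7):
  R=55: 55/255≈0.2157 > 0.04045 → ((0.2157+0.055)/1.055)^2.4 ≈ 0.03820
  G=242: 242/255≈0.9490 > 0.04045 → ((0.9490+0.055)/1.055)^2.4 ≈ 0.88792
  B=7: 7/255≈0.0275 ≤ 0.04045 → 0.0275/12.92 ≈ 0.00212
  L1 = 0.2126×0.03820 + 0.7152×0.88792 + 0.0722×0.00212 ≈ 0.64332
Color 2 (83,193,241):
  R=83: 83/255≈0.3255 > 0.04045 → ((0.3255+0.055)/1.055)^2.4 ≈ 0.08650
  G=193: 193/255≈0.7569 > 0.04045 → ((0.7569+0.055)/1.055)^2.4 ≈ 0.53328
  B=241: 241/255≈0.9451 > 0.04045 → ((0.9451+0.055)/1.055)^2.4 ≈ 0.87962
  L2 = 0.2126×0.08650 + 0.7152×0.53328 + 0.0722×0.87962 ≈ 0.46330
Lighter = 0.64332, Darker = 0.46330
Ratio = (L_lighter + 0.05) / (L_darker + 0.05)
Ratio = (0.64332 + 0.05) / (0.46330 + 0.05) = 0.69332 / 0.51330 ≈ 1.3507
Ratio ≈ 1.35:1


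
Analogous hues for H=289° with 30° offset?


Base hue: 289°
Left analog: (289 - 30) mod 360 = 259°
Right analog: (289 + 30) mod 360 = 319°
Analogous hues = 259° and 319°


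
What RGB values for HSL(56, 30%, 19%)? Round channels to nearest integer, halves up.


H=56°, S=0.30, L=0.19
C = (1-|2L-1|)×S = (1-|-0.62|)×0.30 = 0.114
H' = H/60 = 56/60 ≈ 0.9333; X = C×(1-|H' mod 2 - 1|) = 0.1064
m = L - C/2 = 0.19 - 0.057 = 0.133
Sector ⌊H'⌋ = 0 → (R',G',B') = (0.114, 0.1064, 0.0)
RGB = ((R'+m)×255, (G'+m)×255, (B'+m)×255) = (62.985, 61.047, 33.915)
Round half up → RGB(63, 61, 34)


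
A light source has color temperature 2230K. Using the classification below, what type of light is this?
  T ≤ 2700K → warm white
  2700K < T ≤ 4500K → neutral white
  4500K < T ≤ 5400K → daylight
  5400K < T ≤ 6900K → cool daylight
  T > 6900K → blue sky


Temperature: 2230K
2230K ≤ 2700K → warm white
Classification: warm white


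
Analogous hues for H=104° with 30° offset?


Base hue: 104°
Left analog: (104 - 30) mod 360 = 74°
Right analog: (104 + 30) mod 360 = 134°
Analogous hues = 74° and 134°


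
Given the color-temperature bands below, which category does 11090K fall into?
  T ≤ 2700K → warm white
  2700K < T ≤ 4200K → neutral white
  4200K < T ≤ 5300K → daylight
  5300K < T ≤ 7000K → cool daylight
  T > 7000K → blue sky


Temperature: 11090K
11090K > 7000K → blue sky
Classification: blue sky


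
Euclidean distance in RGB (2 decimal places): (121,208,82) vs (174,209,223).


d = √[(R₁-R₂)² + (G₁-G₂)² + (B₁-B₂)²]
d = √[(121-174)² + (208-209)² + (82-223)²]
d = √[2809 + 1 + 19881]
d = √22691
d ≈ 150.64


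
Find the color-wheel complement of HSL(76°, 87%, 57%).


Complement = opposite side of color wheel = hue + 180°
H' = (76 + 180) mod 360 = 256°
S and L unchanged.
= HSL(256°, 87%, 57%)


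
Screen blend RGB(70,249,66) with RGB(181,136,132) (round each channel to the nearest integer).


Screen: C = 255 - (255-A)×(255-B)/255, rounded to nearest integer
R: 255 - (255-70)×(255-181)/255 = 255 - 13690/255 ≈ 255 - 53.686 = 201.314 → 201
G: 255 - (255-249)×(255-136)/255 = 255 - 714/255 ≈ 255 - 2.800 = 252.200 → 252
B: 255 - (255-66)×(255-132)/255 = 255 - 23247/255 ≈ 255 - 91.165 = 163.835 → 164
= RGB(201, 252, 164)


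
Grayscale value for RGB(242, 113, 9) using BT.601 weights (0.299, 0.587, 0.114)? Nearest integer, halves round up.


Gray = 0.299×R + 0.587×G + 0.114×B
Gray = 0.299×242 + 0.587×113 + 0.114×9
Gray = 72.358 + 66.331 + 1.026
Gray = 139.715 → round half up → 140
Gray = 140


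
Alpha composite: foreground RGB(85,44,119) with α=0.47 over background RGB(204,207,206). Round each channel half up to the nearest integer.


C = α×F + (1-α)×B, with 1-α = 0.53
R: 0.47×85 + 0.53×204 = 39.95 + 108.12 = 148.07 → 148
G: 0.47×44 + 0.53×207 = 20.68 + 109.71 = 130.39 → 130
B: 0.47×119 + 0.53×206 = 55.93 + 109.18 = 165.11 → 165
= RGB(148, 130, 165)


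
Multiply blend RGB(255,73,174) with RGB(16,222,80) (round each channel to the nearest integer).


Multiply: C = A×B/255, rounded to nearest integer
R: 255×16/255 = 4080/255 ≈ 16.000 → 16
G: 73×222/255 = 16206/255 ≈ 63.553 → 64
B: 174×80/255 = 13920/255 ≈ 54.588 → 55
= RGB(16, 64, 55)


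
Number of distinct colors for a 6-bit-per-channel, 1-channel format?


Total bits = 6 bits/channel × 1 channels = 6 bits
Distinct colors = 2^6
= 64 colors


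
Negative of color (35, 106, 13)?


Invert: (255-R, 255-G, 255-B)
R: 255-35 = 220
G: 255-106 = 149
B: 255-13 = 242
= RGB(220, 149, 242)


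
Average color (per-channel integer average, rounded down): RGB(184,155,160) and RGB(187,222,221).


Midpoint: each channel = ⌊(C₁+C₂)/2⌋
R: ⌊(184+187)/2⌋ = 185
G: ⌊(155+222)/2⌋ = 188
B: ⌊(160+221)/2⌋ = 190
= RGB(185, 188, 190)


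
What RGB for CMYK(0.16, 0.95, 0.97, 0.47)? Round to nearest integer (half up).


R = 255 × (1-C) × (1-K) = 255 × 0.84 × 0.53 = 113.526 → 114
G = 255 × (1-M) × (1-K) = 255 × 0.05 × 0.53 = 6.7575 → 7
B = 255 × (1-Y) × (1-K) = 255 × 0.03 × 0.53 = 4.0545 → 4
= RGB(114, 7, 4)


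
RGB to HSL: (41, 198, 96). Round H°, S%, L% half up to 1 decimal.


Normalize: R'=41/255≈0.1608, G'=198/255≈0.7765, B'=96/255≈0.3765
Max=198/255, Min=41/255, Δ=Max-Min=157/255
L = (Max+Min)/2 = (198+41)/510 = 239/510 = 0.46862… → L = 46.9%
L ≤ 0.5 → S = Δ/(Max+Min) = 157/(198+41) = 157/239 = 0.65690… → S = 65.7%
(the 1/255 factors cancel in S and H, so raw channel differences can be used)
Max is G' → H = 60 × ((B-R)/Δ + 2) = 60 × ((96-41)/157 + 2)
  55/157 + 2 = 0.3503… + 2 = 2.3503…
  H = 60 × 2.3503… = 141.019…° → H = 141.0°
= HSL(141.0°, 65.7%, 46.9%)


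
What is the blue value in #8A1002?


Color: #8A1002
R = 8A = 138
G = 10 = 16
B = 02 = 2
Blue = 2


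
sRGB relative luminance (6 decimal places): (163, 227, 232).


Linearize each channel (sRGB transfer function): c = v/255; c_lin = c/12.92 if c ≤ 0.04045, else ((c+0.055)/1.055)^2.4
  R: 163/255 ≈ 0.639216 > 0.04045 → ((0.639216+0.055)/1.055)^2.4 ≈ 0.366253
  G: 227/255 ≈ 0.890196 > 0.04045 → ((0.890196+0.055)/1.055)^2.4 ≈ 0.768151
  B: 232/255 ≈ 0.909804 > 0.04045 → ((0.909804+0.055)/1.055)^2.4 ≈ 0.806952
R_lin = 0.366253, G_lin = 0.768151, B_lin = 0.806952
L = 0.2126×R + 0.7152×G + 0.0722×B
L = 0.2126×0.366253 + 0.7152×0.768151 + 0.0722×0.806952
L ≈ 0.685509


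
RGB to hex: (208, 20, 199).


R = 208 → D0 (hex)
G = 20 → 14 (hex)
B = 199 → C7 (hex)
Hex = #D014C7


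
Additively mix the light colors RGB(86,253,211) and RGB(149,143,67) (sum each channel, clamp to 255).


Additive: each channel = min(255, C₁+C₂)
R: 86+149 = 235 → 235
G: 253+143 = 396 → 255
B: 211+67 = 278 → 255
= RGB(235, 255, 255)


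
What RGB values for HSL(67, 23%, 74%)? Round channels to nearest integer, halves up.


H=67°, S=0.23, L=0.74
C = (1-|2L-1|)×S = (1-|0.48|)×0.23 = 0.1196
H' = H/60 = 67/60 ≈ 1.1167; X = C×(1-|H' mod 2 - 1|) ≈ 0.1056
m = L - C/2 = 0.74 - 0.0598 = 0.6802
Sector ⌊H'⌋ = 1 → (R',G',B') = (≈0.1056, 0.1196, 0.0)
RGB = ((R'+m)×255, (G'+m)×255, (B'+m)×255) = (200.3909, 203.949, 173.451)
Round half up → RGB(200, 204, 173)


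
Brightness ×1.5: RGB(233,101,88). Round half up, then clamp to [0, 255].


Multiply each channel by 1.5, round half up, clamp to [0, 255]
R: 233×1.5 = 349.5 → round → 350 → clamp → 255
G: 101×1.5 = 151.5 → round → 152
B: 88×1.5 = 132
= RGB(255, 152, 132)


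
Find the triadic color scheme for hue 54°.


Triadic: equally spaced at 120° intervals
H1 = 54°
H2 = (54 + 120) mod 360 = 174°
H3 = (54 + 240) mod 360 = 294°
Triadic = 54°, 174°, 294°


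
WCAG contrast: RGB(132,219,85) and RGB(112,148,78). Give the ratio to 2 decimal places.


Linearize each sRGB channel c=v/255: c/12.92 if c ≤ 0.04045 else ((c+0.055)/1.055)^2.4
L = 0.2126×R_lin + 0.7152×G_lin + 0.0722×B_lin
Color 1 (132,219,85):
  R=132: 132/255≈0.5176 > 0.04045 → ((0.5176+0.055)/1.055)^2.4 ≈ 0.23074
  G=219: 219/255≈0.8588 > 0.04045 → ((0.8588+0.055)/1.055)^2.4 ≈ 0.70838
  B=85: 85/255≈0.3333 > 0.04045 → ((0.3333+0.055)/1.055)^2.4 ≈ 0.09084
  L1 = 0.2126×0.23074 + 0.7152×0.70838 + 0.0722×0.09084 ≈ 0.56224
Color 2 (112,148,78):
  R=112: 112/255≈0.4392 > 0.04045 → ((0.4392+0.055)/1.055)^2.4 ≈ 0.16203
  G=148: 148/255≈0.5804 > 0.04045 → ((0.5804+0.055)/1.055)^2.4 ≈ 0.29614
  B=78: 78/255≈0.3059 > 0.04045 → ((0.3059+0.055)/1.055)^2.4 ≈ 0.07619
  L2 = 0.2126×0.16203 + 0.7152×0.29614 + 0.0722×0.07619 ≈ 0.25175
Lighter = 0.56224, Darker = 0.25175
Ratio = (L_lighter + 0.05) / (L_darker + 0.05)
Ratio = (0.56224 + 0.05) / (0.25175 + 0.05) = 0.61224 / 0.30175 ≈ 2.0290
Ratio ≈ 2.03:1


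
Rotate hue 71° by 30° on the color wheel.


New hue = (H + rotation) mod 360
New hue = (71 + 30) mod 360
= 101 mod 360
= 101°


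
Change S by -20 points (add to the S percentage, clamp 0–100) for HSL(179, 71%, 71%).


Original S = 71%
Adjustment = -20 percentage points
New S = 71 + (-20) = 51
Clamp to [0, 100] → 51
= HSL(179°, 51%, 71%)


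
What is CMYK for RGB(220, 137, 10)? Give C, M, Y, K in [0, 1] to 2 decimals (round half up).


R'=220/255≈0.8627, G'=137/255≈0.5373, B'=10/255≈0.0392
K = 1 - max(R',G',B') = 1 - 220/255 = 35/255 = 0.13725… → 0.14
(1-R'-K)/(1-K) simplifies to (max-R)/max with max = 220:
C = (220-220)/220 = 0/220 = 0 → 0.00
M = (220-137)/220 = 83/220 = 0.37727… → 0.38
Y = (220-10)/220 = 210/220 = 0.95454… → 0.95
= CMYK(0.00, 0.38, 0.95, 0.14)


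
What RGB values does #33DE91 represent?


33 → 51 (R)
DE → 222 (G)
91 → 145 (B)
= RGB(51, 222, 145)


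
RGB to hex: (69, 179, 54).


R = 69 → 45 (hex)
G = 179 → B3 (hex)
B = 54 → 36 (hex)
Hex = #45B336


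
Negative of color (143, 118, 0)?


Invert: (255-R, 255-G, 255-B)
R: 255-143 = 112
G: 255-118 = 137
B: 255-0 = 255
= RGB(112, 137, 255)


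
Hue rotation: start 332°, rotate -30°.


New hue = (H + rotation) mod 360
New hue = (332 -30) mod 360
= 302 mod 360
= 302°


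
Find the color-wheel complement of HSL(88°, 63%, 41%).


Complement = opposite side of color wheel = hue + 180°
H' = (88 + 180) mod 360 = 268°
S and L unchanged.
= HSL(268°, 63%, 41%)


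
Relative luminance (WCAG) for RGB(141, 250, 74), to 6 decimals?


Linearize each channel (sRGB transfer function): c = v/255; c_lin = c/12.92 if c ≤ 0.04045, else ((c+0.055)/1.055)^2.4
  R: 141/255 ≈ 0.552941 > 0.04045 → ((0.552941+0.055)/1.055)^2.4 ≈ 0.266356
  G: 250/255 ≈ 0.980392 > 0.04045 → ((0.980392+0.055)/1.055)^2.4 ≈ 0.955973
  B: 74/255 ≈ 0.290196 > 0.04045 → ((0.290196+0.055)/1.055)^2.4 ≈ 0.068478
R_lin = 0.266356, G_lin = 0.955973, B_lin = 0.068478
L = 0.2126×R + 0.7152×G + 0.0722×B
L = 0.2126×0.266356 + 0.7152×0.955973 + 0.0722×0.068478
L ≈ 0.745283


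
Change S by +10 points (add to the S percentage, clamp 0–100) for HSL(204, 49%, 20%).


Original S = 49%
Adjustment = +10 percentage points
New S = 49 + (10) = 59
Clamp to [0, 100] → 59
= HSL(204°, 59%, 20%)


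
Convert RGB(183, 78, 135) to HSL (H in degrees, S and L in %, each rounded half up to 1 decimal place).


Normalize: R'=183/255≈0.7176, G'=78/255≈0.3059, B'=135/255≈0.5294
Max=183/255, Min=78/255, Δ=Max-Min=105/255
L = (Max+Min)/2 = (183+78)/510 = 261/510 = 0.51176… → L = 51.2%
L > 0.5 → S = Δ/(2-Max-Min) = 105/(510-183-78) = 105/249 = 0.42168… → S = 42.2%
(the 1/255 factors cancel in S and H, so raw channel differences can be used)
Max is R' → H = 60 × (((G-B)/Δ) mod 6) = 60 × (((78-135)/105) mod 6)
  (-57)/105 = -0.5428…; negative, so add 6 → 5.4571…
  H = 60 × 5.4571… = 327.428…° → H = 327.4°
= HSL(327.4°, 42.2%, 51.2%)


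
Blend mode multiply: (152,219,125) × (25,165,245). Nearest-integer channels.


Multiply: C = A×B/255, rounded to nearest integer
R: 152×25/255 = 3800/255 ≈ 14.902 → 15
G: 219×165/255 = 36135/255 ≈ 141.706 → 142
B: 125×245/255 = 30625/255 ≈ 120.098 → 120
= RGB(15, 142, 120)


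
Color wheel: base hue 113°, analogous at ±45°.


Base hue: 113°
Left analog: (113 - 45) mod 360 = 68°
Right analog: (113 + 45) mod 360 = 158°
Analogous hues = 68° and 158°


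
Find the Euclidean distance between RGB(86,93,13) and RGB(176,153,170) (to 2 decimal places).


d = √[(R₁-R₂)² + (G₁-G₂)² + (B₁-B₂)²]
d = √[(86-176)² + (93-153)² + (13-170)²]
d = √[8100 + 3600 + 24649]
d = √36349
d ≈ 190.65


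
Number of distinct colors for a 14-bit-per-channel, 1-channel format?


Total bits = 14 bits/channel × 1 channels = 14 bits
Distinct colors = 2^14
= 16,384 colors


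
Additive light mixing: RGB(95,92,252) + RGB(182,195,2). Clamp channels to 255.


Additive: each channel = min(255, C₁+C₂)
R: 95+182 = 277 → 255
G: 92+195 = 287 → 255
B: 252+2 = 254 → 254
= RGB(255, 255, 254)


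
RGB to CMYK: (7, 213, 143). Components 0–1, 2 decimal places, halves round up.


R'=7/255≈0.0275, G'=213/255≈0.8353, B'=143/255≈0.5608
K = 1 - max(R',G',B') = 1 - 213/255 = 42/255 = 0.16470… → 0.16
(1-R'-K)/(1-K) simplifies to (max-R)/max with max = 213:
C = (213-7)/213 = 206/213 = 0.96713… → 0.97
M = (213-213)/213 = 0/213 = 0 → 0.00
Y = (213-143)/213 = 70/213 = 0.32863… → 0.33
= CMYK(0.97, 0.00, 0.33, 0.16)


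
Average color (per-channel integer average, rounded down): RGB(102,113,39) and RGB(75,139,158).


Midpoint: each channel = ⌊(C₁+C₂)/2⌋
R: ⌊(102+75)/2⌋ = 88
G: ⌊(113+139)/2⌋ = 126
B: ⌊(39+158)/2⌋ = 98
= RGB(88, 126, 98)


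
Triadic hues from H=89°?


Triadic: equally spaced at 120° intervals
H1 = 89°
H2 = (89 + 120) mod 360 = 209°
H3 = (89 + 240) mod 360 = 329°
Triadic = 89°, 209°, 329°


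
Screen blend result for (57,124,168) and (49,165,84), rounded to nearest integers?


Screen: C = 255 - (255-A)×(255-B)/255, rounded to nearest integer
R: 255 - (255-57)×(255-49)/255 = 255 - 40788/255 ≈ 255 - 159.953 = 95.047 → 95
G: 255 - (255-124)×(255-165)/255 = 255 - 11790/255 ≈ 255 - 46.235 = 208.765 → 209
B: 255 - (255-168)×(255-84)/255 = 255 - 14877/255 ≈ 255 - 58.341 = 196.659 → 197
= RGB(95, 209, 197)


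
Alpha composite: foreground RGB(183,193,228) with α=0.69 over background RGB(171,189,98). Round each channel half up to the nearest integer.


C = α×F + (1-α)×B, with 1-α = 0.31
R: 0.69×183 + 0.31×171 = 126.27 + 53.01 = 179.28 → 179
G: 0.69×193 + 0.31×189 = 133.17 + 58.59 = 191.76 → 192
B: 0.69×228 + 0.31×98 = 157.32 + 30.38 = 187.70 → 188
= RGB(179, 192, 188)


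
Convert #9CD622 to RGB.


9C → 156 (R)
D6 → 214 (G)
22 → 34 (B)
= RGB(156, 214, 34)


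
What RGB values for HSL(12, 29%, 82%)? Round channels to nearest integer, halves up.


H=12°, S=0.29, L=0.82
C = (1-|2L-1|)×S = (1-|0.64|)×0.29 = 0.1044
H' = H/60 = 12/60 ≈ 0.2000; X = C×(1-|H' mod 2 - 1|) = 0.02088
m = L - C/2 = 0.82 - 0.0522 = 0.7678
Sector ⌊H'⌋ = 0 → (R',G',B') = (0.1044, 0.02088, 0.0)
RGB = ((R'+m)×255, (G'+m)×255, (B'+m)×255) = (222.411, 201.1134, 195.789)
Round half up → RGB(222, 201, 196)


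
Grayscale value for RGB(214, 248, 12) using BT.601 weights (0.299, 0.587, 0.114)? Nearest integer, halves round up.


Gray = 0.299×R + 0.587×G + 0.114×B
Gray = 0.299×214 + 0.587×248 + 0.114×12
Gray = 63.986 + 145.576 + 1.368
Gray = 210.930 → round half up → 211
Gray = 211


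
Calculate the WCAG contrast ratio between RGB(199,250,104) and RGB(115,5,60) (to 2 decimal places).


Linearize each sRGB channel c=v/255: c/12.92 if c ≤ 0.04045 else ((c+0.055)/1.055)^2.4
L = 0.2126×R_lin + 0.7152×G_lin + 0.0722×B_lin
Color 1 (199,250,104):
  R=199: 199/255≈0.7804 > 0.04045 → ((0.7804+0.055)/1.055)^2.4 ≈ 0.57112
  G=250: 250/255≈0.9804 > 0.04045 → ((0.9804+0.055)/1.055)^2.4 ≈ 0.95597
  B=104: 104/255≈0.4078 > 0.04045 → ((0.4078+0.055)/1.055)^2.4 ≈ 0.13843
  L1 = 0.2126×0.57112 + 0.7152×0.95597 + 0.0722×0.13843 ≈ 0.81513
Color 2 (115,5,60):
  R=115: 115/255≈0.4510 > 0.04045 → ((0.4510+0.055)/1.055)^2.4 ≈ 0.17144
  G=5: 5/255≈0.0196 ≤ 0.04045 → 0.0196/12.92 ≈ 0.00152
  B=60: 60/255≈0.2353 > 0.04045 → ((0.2353+0.055)/1.055)^2.4 ≈ 0.04519
  L2 = 0.2126×0.17144 + 0.7152×0.00152 + 0.0722×0.04519 ≈ 0.04080
Lighter = 0.81513, Darker = 0.04080
Ratio = (L_lighter + 0.05) / (L_darker + 0.05)
Ratio = (0.81513 + 0.05) / (0.04080 + 0.05) = 0.86513 / 0.09080 ≈ 9.5282
Ratio ≈ 9.53:1


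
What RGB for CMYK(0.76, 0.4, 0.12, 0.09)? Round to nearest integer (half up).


R = 255 × (1-C) × (1-K) = 255 × 0.24 × 0.91 = 55.692 → 56
G = 255 × (1-M) × (1-K) = 255 × 0.60 × 0.91 = 139.23 → 139
B = 255 × (1-Y) × (1-K) = 255 × 0.88 × 0.91 = 204.204 → 204
= RGB(56, 139, 204)


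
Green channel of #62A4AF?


Color: #62A4AF
R = 62 = 98
G = A4 = 164
B = AF = 175
Green = 164


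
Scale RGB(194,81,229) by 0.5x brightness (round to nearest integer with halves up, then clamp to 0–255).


Multiply each channel by 0.5, round half up, clamp to [0, 255]
R: 194×0.5 = 97
G: 81×0.5 = 40.5 → round → 41
B: 229×0.5 = 114.5 → round → 115
= RGB(97, 41, 115)


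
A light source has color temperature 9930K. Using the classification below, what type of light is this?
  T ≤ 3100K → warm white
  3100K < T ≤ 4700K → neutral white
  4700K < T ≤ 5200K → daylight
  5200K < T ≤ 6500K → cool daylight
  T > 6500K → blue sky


Temperature: 9930K
9930K > 6500K → blue sky
Classification: blue sky


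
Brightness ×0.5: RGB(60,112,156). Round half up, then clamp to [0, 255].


Multiply each channel by 0.5, round half up, clamp to [0, 255]
R: 60×0.5 = 30
G: 112×0.5 = 56
B: 156×0.5 = 78
= RGB(30, 56, 78)


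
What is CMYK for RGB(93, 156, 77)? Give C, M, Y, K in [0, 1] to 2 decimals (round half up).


R'=93/255≈0.3647, G'=156/255≈0.6118, B'=77/255≈0.3020
K = 1 - max(R',G',B') = 1 - 156/255 = 99/255 = 0.38823… → 0.39
(1-R'-K)/(1-K) simplifies to (max-R)/max with max = 156:
C = (156-93)/156 = 63/156 = 0.40384… → 0.40
M = (156-156)/156 = 0/156 = 0 → 0.00
Y = (156-77)/156 = 79/156 = 0.50641… → 0.51
= CMYK(0.40, 0.00, 0.51, 0.39)


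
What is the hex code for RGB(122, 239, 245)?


R = 122 → 7A (hex)
G = 239 → EF (hex)
B = 245 → F5 (hex)
Hex = #7AEFF5


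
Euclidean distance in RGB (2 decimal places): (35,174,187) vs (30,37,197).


d = √[(R₁-R₂)² + (G₁-G₂)² + (B₁-B₂)²]
d = √[(35-30)² + (174-37)² + (187-197)²]
d = √[25 + 18769 + 100]
d = √18894
d ≈ 137.46


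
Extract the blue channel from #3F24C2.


Color: #3F24C2
R = 3F = 63
G = 24 = 36
B = C2 = 194
Blue = 194


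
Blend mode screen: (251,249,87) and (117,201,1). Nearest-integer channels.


Screen: C = 255 - (255-A)×(255-B)/255, rounded to nearest integer
R: 255 - (255-251)×(255-117)/255 = 255 - 552/255 ≈ 255 - 2.165 = 252.835 → 253
G: 255 - (255-249)×(255-201)/255 = 255 - 324/255 ≈ 255 - 1.271 = 253.729 → 254
B: 255 - (255-87)×(255-1)/255 = 255 - 42672/255 ≈ 255 - 167.341 = 87.659 → 88
= RGB(253, 254, 88)


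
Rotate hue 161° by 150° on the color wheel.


New hue = (H + rotation) mod 360
New hue = (161 + 150) mod 360
= 311 mod 360
= 311°


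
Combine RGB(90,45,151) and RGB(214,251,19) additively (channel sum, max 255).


Additive: each channel = min(255, C₁+C₂)
R: 90+214 = 304 → 255
G: 45+251 = 296 → 255
B: 151+19 = 170 → 170
= RGB(255, 255, 170)


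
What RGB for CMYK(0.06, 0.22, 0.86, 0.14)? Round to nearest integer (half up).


R = 255 × (1-C) × (1-K) = 255 × 0.94 × 0.86 = 206.142 → 206
G = 255 × (1-M) × (1-K) = 255 × 0.78 × 0.86 = 171.054 → 171
B = 255 × (1-Y) × (1-K) = 255 × 0.14 × 0.86 = 30.702 → 31
= RGB(206, 171, 31)


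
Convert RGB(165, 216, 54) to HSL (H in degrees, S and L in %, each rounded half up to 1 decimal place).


Normalize: R'=165/255≈0.6471, G'=216/255≈0.8471, B'=54/255≈0.2118
Max=216/255, Min=54/255, Δ=Max-Min=162/255
L = (Max+Min)/2 = (216+54)/510 = 270/510 = 0.52941… → L = 52.9%
L > 0.5 → S = Δ/(2-Max-Min) = 162/(510-216-54) = 162/240 = 0.675 → S = 67.5%
(the 1/255 factors cancel in S and H, so raw channel differences can be used)
Max is G' → H = 60 × ((B-R)/Δ + 2) = 60 × ((54-165)/162 + 2)
  -111/162 + 2 = -0.6851… + 2 = 1.3148…
  H = 60 × 1.3148… = 78.888…° → H = 78.9°
= HSL(78.9°, 67.5%, 52.9%)


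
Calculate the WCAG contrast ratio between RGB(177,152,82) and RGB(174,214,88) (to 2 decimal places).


Linearize each sRGB channel c=v/255: c/12.92 if c ≤ 0.04045 else ((c+0.055)/1.055)^2.4
L = 0.2126×R_lin + 0.7152×G_lin + 0.0722×B_lin
Color 1 (177,152,82):
  R=177: 177/255≈0.6941 > 0.04045 → ((0.6941+0.055)/1.055)^2.4 ≈ 0.43966
  G=152: 152/255≈0.5961 > 0.04045 → ((0.5961+0.055)/1.055)^2.4 ≈ 0.31399
  B=82: 82/255≈0.3216 > 0.04045 → ((0.3216+0.055)/1.055)^2.4 ≈ 0.08438
  L1 = 0.2126×0.43966 + 0.7152×0.31399 + 0.0722×0.08438 ≈ 0.32413
Color 2 (174,214,88):
  R=174: 174/255≈0.6824 > 0.04045 → ((0.6824+0.055)/1.055)^2.4 ≈ 0.42327
  G=214: 214/255≈0.8392 > 0.04045 → ((0.8392+0.055)/1.055)^2.4 ≈ 0.67244
  B=88: 88/255≈0.3451 > 0.04045 → ((0.3451+0.055)/1.055)^2.4 ≈ 0.09759
  L2 = 0.2126×0.42327 + 0.7152×0.67244 + 0.0722×0.09759 ≈ 0.57796
Lighter = 0.57796, Darker = 0.32413
Ratio = (L_lighter + 0.05) / (L_darker + 0.05)
Ratio = (0.57796 + 0.05) / (0.32413 + 0.05) = 0.62796 / 0.37413 ≈ 1.6785
Ratio ≈ 1.68:1


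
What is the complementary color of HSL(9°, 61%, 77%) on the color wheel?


Complement = opposite side of color wheel = hue + 180°
H' = (9 + 180) mod 360 = 189°
S and L unchanged.
= HSL(189°, 61%, 77%)


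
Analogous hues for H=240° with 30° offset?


Base hue: 240°
Left analog: (240 - 30) mod 360 = 210°
Right analog: (240 + 30) mod 360 = 270°
Analogous hues = 210° and 270°


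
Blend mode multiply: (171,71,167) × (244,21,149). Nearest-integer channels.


Multiply: C = A×B/255, rounded to nearest integer
R: 171×244/255 = 41724/255 ≈ 163.624 → 164
G: 71×21/255 = 1491/255 ≈ 5.847 → 6
B: 167×149/255 = 24883/255 ≈ 97.580 → 98
= RGB(164, 6, 98)


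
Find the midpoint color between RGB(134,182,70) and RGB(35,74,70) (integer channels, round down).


Midpoint: each channel = ⌊(C₁+C₂)/2⌋
R: ⌊(134+35)/2⌋ = 84
G: ⌊(182+74)/2⌋ = 128
B: ⌊(70+70)/2⌋ = 70
= RGB(84, 128, 70)


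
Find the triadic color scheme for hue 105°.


Triadic: equally spaced at 120° intervals
H1 = 105°
H2 = (105 + 120) mod 360 = 225°
H3 = (105 + 240) mod 360 = 345°
Triadic = 105°, 225°, 345°


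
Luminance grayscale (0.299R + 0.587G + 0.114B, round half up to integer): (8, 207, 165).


Gray = 0.299×R + 0.587×G + 0.114×B
Gray = 0.299×8 + 0.587×207 + 0.114×165
Gray = 2.392 + 121.509 + 18.810
Gray = 142.711 → round half up → 143
Gray = 143
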